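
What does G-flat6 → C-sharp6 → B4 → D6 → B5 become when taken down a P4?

Db6 G#5 F#4 A5 F#5

A perfect fourth down from Gb6 gives Db6.
C#6 down a perfect fourth is G#5.
B4 down a perfect fourth is F#4.
D6: a fourth down reaches A, and 5 semitones makes it A5.
B5 down a perfect fourth is F#5.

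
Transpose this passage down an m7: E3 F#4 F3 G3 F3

E3 down a minor seventh is F#2.
F#4: a seventh down reaches G, and 10 semitones makes it G#3.
F3 down a minor seventh is G2.
A minor seventh down from G3 gives A2.
F3: a seventh down reaches G, and 10 semitones makes it G2.

F#2 G#3 G2 A2 G2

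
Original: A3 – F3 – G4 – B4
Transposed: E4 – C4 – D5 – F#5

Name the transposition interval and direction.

From A3 to E4 is 5 letter names — a fifth of some quality.
A3 to E4 is 7 semitones, which makes it a perfect fifth; the second version is higher, so the direction is up.
Checking another pair — B4 → F#5 — gives the same interval.

up a perfect fifth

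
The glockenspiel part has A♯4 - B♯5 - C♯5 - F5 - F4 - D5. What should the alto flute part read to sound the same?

First find concert pitch: the glockenspiel sounds a perfect fifteenth above written, so A♯4 B♯5 C♯5 F5 F4 D5 sounds A#6 B#7 C#7 F7 F6 D7.
Then write for alto flute: it sounds a perfect fourth below written, so the part must be a perfect fourth above concert.
A#6 → D#7
B#7 → E#8
C#7 → F#7
F7 → Bb7
F6 → Bb6
D7 → G7

D#7 E#8 F#7 Bb7 Bb6 G7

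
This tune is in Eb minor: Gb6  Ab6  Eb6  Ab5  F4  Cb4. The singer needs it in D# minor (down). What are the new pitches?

F#6 G#6 D#6 G#5 E#4 B3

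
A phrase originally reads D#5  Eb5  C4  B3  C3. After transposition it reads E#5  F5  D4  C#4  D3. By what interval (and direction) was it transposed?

up a major second

From D#5 to E#5 is 2 letter names — a second of some quality.
D#5 to E#5 is 2 semitones, which makes it a major second; the second version is higher, so the direction is up.
Checking another pair — C3 → D3 — gives the same interval.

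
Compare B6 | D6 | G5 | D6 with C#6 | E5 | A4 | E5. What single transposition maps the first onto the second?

down a minor seventh

From B6 to C#6 is 7 letter names — a seventh of some quality.
C#6 to B6 is 10 semitones, which makes it a minor seventh; the second version is lower, so the direction is down.
Checking another pair — D6 → E5 — gives the same interval.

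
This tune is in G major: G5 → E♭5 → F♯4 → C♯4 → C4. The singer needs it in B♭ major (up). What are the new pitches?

From G up to B♭ is a minor third; apply that to each pitch.
G5 to Bb5
Eb5 to Gb5
F#4 to A4
C#4 to E4
C4 to Eb4

Bb5 Gb5 A4 E4 Eb4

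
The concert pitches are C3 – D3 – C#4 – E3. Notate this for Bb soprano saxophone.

D3 E3 D#4 F#3

The Bb soprano saxophone sounds a major second below written, so the written part must be a major second above concert — transpose each note up.
C3 to D3
D3 to E3
C#4 to D#4
E3 to F#3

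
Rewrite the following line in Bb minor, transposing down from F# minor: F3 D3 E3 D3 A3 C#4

Bbb2 Gb2 Ab2 Gb2 Db3 F3

From F# down to Bb is an augmented fifth; apply that to each pitch.
F3 -> Bbb2
D3 -> Gb2
E3 -> Ab2
D3 -> Gb2
A3 -> Db3
C#4 -> F3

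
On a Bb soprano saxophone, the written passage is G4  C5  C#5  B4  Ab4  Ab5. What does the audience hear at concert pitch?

Written C4 on the Bb soprano saxophone sounds as Bb3, a major second lower; apply that shift to every note.
G4 becomes F4
C5 becomes Bb4
C#5 becomes B4
B4 becomes A4
Ab4 becomes Gb4
Ab5 becomes Gb5

F4 Bb4 B4 A4 Gb4 Gb5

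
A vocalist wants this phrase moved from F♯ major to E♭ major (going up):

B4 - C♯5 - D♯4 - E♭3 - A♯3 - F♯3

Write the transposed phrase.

Ab5 Bb5 C5 Dbb4 G4 Eb4

F♯ major to E♭ major up is a diminished seventh, so every note moves up by that interval.
B4 -> Ab5
C#5 -> Bb5
D#4 -> C5
Eb3 -> Dbb4
A#3 -> G4
F#3 -> Eb4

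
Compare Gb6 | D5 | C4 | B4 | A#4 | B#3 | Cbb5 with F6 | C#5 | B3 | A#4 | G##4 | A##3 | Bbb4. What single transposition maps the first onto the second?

From Gb6 to F6 is 2 letter names — a second of some quality.
F6 to Gb6 is 1 semitone, which makes it a minor second; the second version is lower, so the direction is down.
Checking another pair — Cbb5 → Bbb4 — gives the same interval.

down a minor second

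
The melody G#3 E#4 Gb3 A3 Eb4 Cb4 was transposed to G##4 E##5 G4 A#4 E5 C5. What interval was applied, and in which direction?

From G#3 to G##4 is 8 letter names — an octave of some quality.
G#3 to G##4 is 13 semitones, which makes it an augmented octave; the second version is higher, so the direction is up.
Checking another pair — Cb4 → C5 — gives the same interval.

up an augmented octave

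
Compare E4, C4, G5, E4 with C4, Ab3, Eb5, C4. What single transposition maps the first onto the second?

down a major third

From E4 to C4 is 3 letter names — a third of some quality.
C4 to E4 is 4 semitones, which makes it a major third; the second version is lower, so the direction is down.
Checking another pair — E4 → C4 — gives the same interval.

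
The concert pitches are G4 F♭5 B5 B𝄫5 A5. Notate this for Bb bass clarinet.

A5 Gb6 C#7 Cb7 B6

The Bb bass clarinet sounds a major ninth below written, so the written part must be a major ninth above concert — transpose each note up.
G4 to A5
Fb5 to Gb6
B5 to C#7
Bbb5 to Cb7
A5 to B6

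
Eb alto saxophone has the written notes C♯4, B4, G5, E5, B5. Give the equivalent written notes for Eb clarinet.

C#3 B3 G4 E4 B4

First find concert pitch: the Eb alto saxophone sounds a major sixth below written, so C♯4 B4 G5 E5 B5 sounds E3 D4 Bb4 G4 D5.
Then write for Eb clarinet: it sounds a minor third above written, so the part must be a minor third below concert.
E3 → C#3
D4 → B3
Bb4 → G4
G4 → E4
D5 → B4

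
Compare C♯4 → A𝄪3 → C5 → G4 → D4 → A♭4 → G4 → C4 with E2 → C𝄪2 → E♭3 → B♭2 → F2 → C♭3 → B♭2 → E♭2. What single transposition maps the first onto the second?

down a major thirteenth

From C#4 to E2 is 13 letter names — a thirteenth of some quality.
E2 to C#4 is 21 semitones, which makes it a major thirteenth; the second version is lower, so the direction is down.
Checking another pair — C4 → Eb2 — gives the same interval.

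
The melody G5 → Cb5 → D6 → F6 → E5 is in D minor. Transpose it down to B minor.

D minor to B minor down is a minor third, so every note moves down by that interval.
G5 to E5
Cb5 to Ab4
D6 to B5
F6 to D6
E5 to C#5

E5 Ab4 B5 D6 C#5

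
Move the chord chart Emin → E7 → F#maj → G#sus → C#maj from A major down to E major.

A major down to E major is a perfect fourth; each chord root moves by that interval while the quality stays the same.
Emin: root E down a perfect fourth → B, giving Bmin.
E7: root E down a perfect fourth → B, giving B7.
F#maj: root F# down a perfect fourth → C#, giving C#maj.
G#sus: root G# down a perfect fourth → D#, giving D#sus.
C#maj: root C# down a perfect fourth → G#, giving G#maj.

Bmin B7 C#maj D#sus G#maj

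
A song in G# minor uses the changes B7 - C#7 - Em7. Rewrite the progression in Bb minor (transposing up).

G# minor up to Bb minor is a diminished third; each chord root moves by that interval while the quality stays the same.
B7: root B up a diminished third → Db, giving Db7.
C#7: root C# up a diminished third → Eb, giving Eb7.
Em7: root E up a diminished third → Gb, giving Gbm7.

Db7 Eb7 Gbm7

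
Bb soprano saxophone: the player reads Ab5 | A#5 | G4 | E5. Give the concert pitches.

Written C4 on the Bb soprano saxophone sounds as Bb3, a major second lower; apply that shift to every note.
Ab5 becomes Gb5
A#5 becomes G#5
G4 becomes F4
E5 becomes D5

Gb5 G#5 F4 D5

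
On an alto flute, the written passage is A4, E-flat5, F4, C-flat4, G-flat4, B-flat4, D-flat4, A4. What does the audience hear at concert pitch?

The alto flute sounds a perfect fourth below written, so transpose each written note down a perfect fourth.
A4 gives E4
Eb5 gives Bb4
F4 gives C4
Cb4 gives Gb3
Gb4 gives Db4
Bb4 gives F4
Db4 gives Ab3
A4 gives E4

E4 Bb4 C4 Gb3 Db4 F4 Ab3 E4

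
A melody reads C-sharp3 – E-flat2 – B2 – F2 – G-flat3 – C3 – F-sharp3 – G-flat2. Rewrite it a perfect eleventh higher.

C#3 gives F#4
Eb2 gives Ab3
B2 gives E4
F2 gives Bb3
Gb3 gives Cb5
C3 gives F4
F#3 gives B4
Gb2 gives Cb4

F#4 Ab3 E4 Bb3 Cb5 F4 B4 Cb4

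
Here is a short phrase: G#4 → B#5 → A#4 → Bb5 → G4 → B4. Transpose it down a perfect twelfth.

C#3 E#4 D#3 Eb4 C3 E3

G#4 to C#3
B#5 to E#4
A#4 to D#3
Bb5 to Eb4
G4 to C3
B4 to E3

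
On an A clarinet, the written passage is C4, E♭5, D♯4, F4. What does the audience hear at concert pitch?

A3 C5 B#3 D4

Written C4 on the A clarinet sounds as A3, a minor third lower; apply that shift to every note.
C4 gives A3
Eb5 gives C5
D#4 gives B#3
F4 gives D4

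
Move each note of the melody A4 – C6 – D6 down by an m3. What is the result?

F#4 A5 B5

A4 gives F#4
C6 gives A5
D6 gives B5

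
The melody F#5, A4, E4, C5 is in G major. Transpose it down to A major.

From G down to A is a minor seventh; apply that to each pitch.
F#5 → G#4
A4 → B3
E4 → F#3
C5 → D4

G#4 B3 F#3 D4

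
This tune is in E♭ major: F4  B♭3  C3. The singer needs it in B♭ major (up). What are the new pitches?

C5 F4 G3

E♭ major to B♭ major up is a perfect fifth, so every note moves up by that interval.
F4 -> C5
Bb3 -> F4
C3 -> G3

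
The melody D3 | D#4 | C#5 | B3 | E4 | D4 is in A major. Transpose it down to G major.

From A down to G is a major second; apply that to each pitch.
D3 -> C3
D#4 -> C#4
C#5 -> B4
B3 -> A3
E4 -> D4
D4 -> C4

C3 C#4 B4 A3 D4 C4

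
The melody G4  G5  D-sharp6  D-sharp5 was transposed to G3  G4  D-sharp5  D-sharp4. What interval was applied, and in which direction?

From G4 to G3 is 8 letter names — an octave of some quality.
G3 to G4 is 12 semitones, which makes it a perfect octave; the second version is lower, so the direction is down.
Checking another pair — D#5 → D#4 — gives the same interval.

down a perfect octave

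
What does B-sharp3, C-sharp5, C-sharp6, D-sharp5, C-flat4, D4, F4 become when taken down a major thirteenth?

D#2 E3 E4 F#3 Ebb2 F2 Ab2

B#3 -> D#2
C#5 -> E3
C#6 -> E4
D#5 -> F#3
Cb4 -> Ebb2
D4 -> F2
F4 -> Ab2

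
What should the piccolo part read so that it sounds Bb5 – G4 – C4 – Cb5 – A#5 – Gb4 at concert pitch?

Bb4 G3 C3 Cb4 A#4 Gb3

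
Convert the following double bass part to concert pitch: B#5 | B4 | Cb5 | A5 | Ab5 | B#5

B#4 B3 Cb4 A4 Ab4 B#4

Written C4 on the double bass sounds as C3, a perfect octave lower; apply that shift to every note.
B#5 becomes B#4
B4 becomes B3
Cb5 becomes Cb4
A5 becomes A4
Ab5 becomes Ab4
B#5 becomes B#4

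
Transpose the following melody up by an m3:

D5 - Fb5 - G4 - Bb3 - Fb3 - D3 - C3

D5 -> F5
Fb5 -> Abb5
G4 -> Bb4
Bb3 -> Db4
Fb3 -> Abb3
D3 -> F3
C3 -> Eb3

F5 Abb5 Bb4 Db4 Abb3 F3 Eb3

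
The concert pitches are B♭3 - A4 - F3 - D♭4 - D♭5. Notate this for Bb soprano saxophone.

C4 B4 G3 Eb4 Eb5

The Bb soprano saxophone sounds a major second below written, so the written part must be a major second above concert — transpose each note up.
Bb3 gives C4
A4 gives B4
F3 gives G3
Db4 gives Eb4
Db5 gives Eb5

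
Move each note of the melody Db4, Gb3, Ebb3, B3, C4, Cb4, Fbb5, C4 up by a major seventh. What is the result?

C5 F4 Db4 A#4 B4 Bb4 Ebb6 B4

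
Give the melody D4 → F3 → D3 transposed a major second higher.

E4 G3 E3

A major second up from D4 gives E4.
F3: a second up reaches G, and 2 semitones makes it G3.
D3 up a major second is E3.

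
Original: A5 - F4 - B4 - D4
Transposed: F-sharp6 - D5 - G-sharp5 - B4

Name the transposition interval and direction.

Take the first pair: A5 → F#6. A to F spans 6 letter names, so the interval is some kind of sixth.
A5 to F#6 is 9 semitones, which makes it a major sixth; the second version is higher, so the direction is up.
Checking another pair — D4 → B4 — gives the same interval.

up a major sixth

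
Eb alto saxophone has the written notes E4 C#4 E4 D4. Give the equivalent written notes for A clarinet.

Bb3 G3 Bb3 Ab3

First find concert pitch: the Eb alto saxophone sounds a major sixth below written, so E4 C#4 E4 D4 sounds G3 E3 G3 F3.
Then write for A clarinet: it sounds a minor third below written, so the part must be a minor third above concert.
G3 → Bb3
E3 → G3
G3 → Bb3
F3 → Ab3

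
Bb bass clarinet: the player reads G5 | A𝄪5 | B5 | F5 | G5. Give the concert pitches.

F4 G##4 A4 Eb4 F4

The Bb bass clarinet sounds a major ninth below written, so transpose each written note down a major ninth.
G5 gives F4
A##5 gives G##4
B5 gives A4
F5 gives Eb4
G5 gives F4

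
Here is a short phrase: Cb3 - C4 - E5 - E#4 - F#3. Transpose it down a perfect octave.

Cb3 -> Cb2
C4 -> C3
E5 -> E4
E#4 -> E#3
F#3 -> F#2

Cb2 C3 E4 E#3 F#2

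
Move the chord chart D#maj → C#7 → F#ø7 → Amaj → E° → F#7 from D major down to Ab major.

Amaj G7 Cø7 Ebmaj Bb° C7

D major down to Ab major is an augmented fourth; each chord root moves by that interval while the quality stays the same.
D#maj: root D# down an augmented fourth → A, giving Amaj.
C#7: root C# down an augmented fourth → G, giving G7.
F#ø7: root F# down an augmented fourth → C, giving Cø7.
Amaj: root A down an augmented fourth → Eb, giving Ebmaj.
E°: root E down an augmented fourth → Bb, giving Bb°.
F#7: root F# down an augmented fourth → C, giving C7.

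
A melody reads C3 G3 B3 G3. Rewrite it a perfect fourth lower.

G2 D3 F#3 D3

C3 -> G2
G3 -> D3
B3 -> F#3
G3 -> D3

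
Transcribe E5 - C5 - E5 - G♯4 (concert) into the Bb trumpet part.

The Bb trumpet sounds a major second below written, so the written part must be a major second above concert — transpose each note up.
E5 → F#5
C5 → D5
E5 → F#5
G#4 → A#4

F#5 D5 F#5 A#4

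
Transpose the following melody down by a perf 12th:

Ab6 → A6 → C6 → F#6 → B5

Db5 D5 F4 B4 E4

Ab6 down a perfect twelfth is Db5.
A6: a twelfth down reaches D, and 19 semitones makes it D5.
C6: a twelfth down reaches F, and 19 semitones makes it F4.
A perfect twelfth down from F#6 gives B4.
B5: a twelfth down reaches E, and 19 semitones makes it E4.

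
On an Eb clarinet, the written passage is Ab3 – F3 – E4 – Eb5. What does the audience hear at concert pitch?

Cb4 Ab3 G4 Gb5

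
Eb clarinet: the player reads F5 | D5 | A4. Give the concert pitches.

Ab5 F5 C5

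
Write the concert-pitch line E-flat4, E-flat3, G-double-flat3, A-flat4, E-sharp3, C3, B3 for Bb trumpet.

The Bb trumpet sounds a major second below written, so the written part must be a major second above concert — transpose each note up.
Eb4 gives F4
Eb3 gives F3
Gbb3 gives Abb3
Ab4 gives Bb4
E#3 gives F##3
C3 gives D3
B3 gives C#4

F4 F3 Abb3 Bb4 F##3 D3 C#4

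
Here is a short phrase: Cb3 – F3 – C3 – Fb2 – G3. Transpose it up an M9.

Cb3: a ninth up reaches D, and 14 semitones makes it Db4.
A major ninth up from F3 gives G4.
C3: a ninth up reaches D, and 14 semitones makes it D4.
A major ninth up from Fb2 gives Gb3.
G3 up a major ninth is A4.

Db4 G4 D4 Gb3 A4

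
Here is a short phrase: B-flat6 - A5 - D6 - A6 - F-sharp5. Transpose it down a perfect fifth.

A perfect fifth down from Bb6 gives Eb6.
A5 down a perfect fifth is D5.
D6 down a perfect fifth is G5.
A6 down a perfect fifth is D6.
A perfect fifth down from F#5 gives B4.

Eb6 D5 G5 D6 B4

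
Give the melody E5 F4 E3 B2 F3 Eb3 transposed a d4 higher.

A diminished fourth up from E5 gives Ab5.
F4: a fourth up reaches B, and 4 semitones makes it Bbb4.
E3 up a diminished fourth is Ab3.
B2: a fourth up reaches E, and 4 semitones makes it Eb3.
F3: a fourth up reaches B, and 4 semitones makes it Bbb3.
A diminished fourth up from Eb3 gives Abb3.

Ab5 Bbb4 Ab3 Eb3 Bbb3 Abb3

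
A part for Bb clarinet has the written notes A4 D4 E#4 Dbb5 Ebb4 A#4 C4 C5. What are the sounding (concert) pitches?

G4 C4 D#4 Cbb5 Dbb4 G#4 Bb3 Bb4

The Bb clarinet sounds a major second below written, so transpose each written note down a major second.
A4 becomes G4
D4 becomes C4
E#4 becomes D#4
Dbb5 becomes Cbb5
Ebb4 becomes Dbb4
A#4 becomes G#4
C4 becomes Bb3
C5 becomes Bb4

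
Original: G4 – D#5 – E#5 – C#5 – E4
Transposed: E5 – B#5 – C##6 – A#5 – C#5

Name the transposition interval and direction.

up a major sixth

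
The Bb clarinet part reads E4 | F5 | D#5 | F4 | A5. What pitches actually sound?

D4 Eb5 C#5 Eb4 G5

The Bb clarinet sounds a major second below written, so transpose each written note down a major second.
E4 -> D4
F5 -> Eb5
D#5 -> C#5
F4 -> Eb4
A5 -> G5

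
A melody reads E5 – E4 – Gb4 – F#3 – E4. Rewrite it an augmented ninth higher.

F##6 F##5 A5 G##4 F##5

E5 to F##6
E4 to F##5
Gb4 to A5
F#3 to G##4
E4 to F##5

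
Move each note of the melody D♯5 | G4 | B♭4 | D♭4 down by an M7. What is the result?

D#5 → E4
G4 → Ab3
Bb4 → Cb4
Db4 → Ebb3

E4 Ab3 Cb4 Ebb3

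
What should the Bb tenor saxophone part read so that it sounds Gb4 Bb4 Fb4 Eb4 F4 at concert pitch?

Ab5 C6 Gb5 F5 G5

The Bb tenor saxophone sounds a major ninth below written, so the written part must be a major ninth above concert — transpose each note up.
Gb4 becomes Ab5
Bb4 becomes C6
Fb4 becomes Gb5
Eb4 becomes F5
F4 becomes G5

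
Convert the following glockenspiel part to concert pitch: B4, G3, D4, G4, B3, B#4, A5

Written C4 on the glockenspiel sounds as C6, a perfect fifteenth higher; apply that shift to every note.
B4 → B6
G3 → G5
D4 → D6
G4 → G6
B3 → B5
B#4 → B#6
A5 → A7

B6 G5 D6 G6 B5 B#6 A7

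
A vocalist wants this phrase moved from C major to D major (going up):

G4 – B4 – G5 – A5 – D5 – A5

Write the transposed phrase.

A4 C#5 A5 B5 E5 B5

C major to D major up is a major second, so every note moves up by that interval.
G4 → A4
B4 → C#5
G5 → A5
A5 → B5
D5 → E5
A5 → B5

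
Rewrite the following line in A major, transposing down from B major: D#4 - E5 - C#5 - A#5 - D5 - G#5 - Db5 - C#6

From B down to A is a major second; apply that to each pitch.
D#4 gives C#4
E5 gives D5
C#5 gives B4
A#5 gives G#5
D5 gives C5
G#5 gives F#5
Db5 gives Cb5
C#6 gives B5

C#4 D5 B4 G#5 C5 F#5 Cb5 B5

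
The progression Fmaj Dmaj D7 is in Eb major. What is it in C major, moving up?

Dmaj Bmaj B7

Eb major up to C major is a major sixth; each chord root moves by that interval while the quality stays the same.
Fmaj: root F up a major sixth → D, giving Dmaj.
Dmaj: root D up a major sixth → B, giving Bmaj.
D7: root D up a major sixth → B, giving B7.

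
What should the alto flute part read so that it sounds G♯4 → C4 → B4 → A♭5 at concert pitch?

C#5 F4 E5 Db6

Written C4 sounds as G3 on the alto flute, so concert pitches are written a perfect fourth up.
G#4 becomes C#5
C4 becomes F4
B4 becomes E5
Ab5 becomes Db6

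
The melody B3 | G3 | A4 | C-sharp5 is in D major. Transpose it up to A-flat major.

F4 Db4 Eb5 G5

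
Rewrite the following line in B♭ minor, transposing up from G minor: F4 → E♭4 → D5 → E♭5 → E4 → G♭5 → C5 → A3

Ab4 Gb4 F5 Gb5 G4 Bbb5 Eb5 C4

G minor to B♭ minor up is a minor third, so every note moves up by that interval.
F4 becomes Ab4
Eb4 becomes Gb4
D5 becomes F5
Eb5 becomes Gb5
E4 becomes G4
Gb5 becomes Bbb5
C5 becomes Eb5
A3 becomes C4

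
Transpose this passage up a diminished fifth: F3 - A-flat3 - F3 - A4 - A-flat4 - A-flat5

Cb4 Ebb4 Cb4 Eb5 Ebb5 Ebb6

A diminished fifth up from F3 gives Cb4.
A diminished fifth up from Ab3 gives Ebb4.
A diminished fifth up from F3 gives Cb4.
A4 up a diminished fifth is Eb5.
Ab4 up a diminished fifth is Ebb5.
Ab5: a fifth up reaches E, and 6 semitones makes it Ebb6.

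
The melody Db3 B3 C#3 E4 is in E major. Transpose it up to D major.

Cb4 A4 B3 D5

From E up to D is a minor seventh; apply that to each pitch.
Db3 to Cb4
B3 to A4
C#3 to B3
E4 to D5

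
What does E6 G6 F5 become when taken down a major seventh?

F5 Ab5 Gb4

E6: a seventh down reaches F, and 11 semitones makes it F5.
G6: a seventh down reaches A, and 11 semitones makes it Ab5.
A major seventh down from F5 gives Gb4.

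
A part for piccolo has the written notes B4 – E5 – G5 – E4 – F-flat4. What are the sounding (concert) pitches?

B5 E6 G6 E5 Fb5

The piccolo sounds a perfect octave above written, so transpose each written note up a perfect octave.
B4 -> B5
E5 -> E6
G5 -> G6
E4 -> E5
Fb4 -> Fb5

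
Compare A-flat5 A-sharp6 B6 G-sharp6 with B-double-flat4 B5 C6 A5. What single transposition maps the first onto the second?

Take the first pair: Ab5 → Bbb4. A to B spans 7 letter names, so the interval is some kind of seventh.
Bbb4 to Ab5 is 11 semitones, which makes it a major seventh; the second version is lower, so the direction is down.
Checking another pair — G#6 → A5 — gives the same interval.

down a major seventh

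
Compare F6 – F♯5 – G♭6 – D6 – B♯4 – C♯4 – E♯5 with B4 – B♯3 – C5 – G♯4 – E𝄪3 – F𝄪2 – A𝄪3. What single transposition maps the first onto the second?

down a diminished twelfth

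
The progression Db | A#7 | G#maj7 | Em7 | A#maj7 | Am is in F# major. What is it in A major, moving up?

F# major up to A major is a minor third; each chord root moves by that interval while the quality stays the same.
Db: root Db up a minor third → Fb, giving Fb.
A#7: root A# up a minor third → C#, giving C#7.
G#maj7: root G# up a minor third → B, giving Bmaj7.
Em7: root E up a minor third → G, giving Gm7.
A#maj7: root A# up a minor third → C#, giving C#maj7.
Am: root A up a minor third → C, giving Cm.

Fb C#7 Bmaj7 Gm7 C#maj7 Cm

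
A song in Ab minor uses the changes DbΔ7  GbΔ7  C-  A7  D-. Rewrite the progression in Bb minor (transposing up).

Ab minor up to Bb minor is a major second; each chord root moves by that interval while the quality stays the same.
DbΔ7: root Db up a major second → Eb, giving EbΔ7.
GbΔ7: root Gb up a major second → Ab, giving AbΔ7.
C-: root C up a major second → D, giving D-.
A7: root A up a major second → B, giving B7.
D-: root D up a major second → E, giving E-.

EbΔ7 AbΔ7 D- B7 E-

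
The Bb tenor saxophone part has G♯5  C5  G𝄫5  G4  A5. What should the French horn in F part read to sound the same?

C#5 F4 Cbb5 C4 D5

First find concert pitch: the Bb tenor saxophone sounds a major ninth below written, so G♯5 C5 G𝄫5 G4 A5 sounds F#4 Bb3 Fbb4 F3 G4.
Then write for French horn in F: it sounds a perfect fifth below written, so the part must be a perfect fifth above concert.
F#4 → C#5
Bb3 → F4
Fbb4 → Cbb5
F3 → C4
G4 → D5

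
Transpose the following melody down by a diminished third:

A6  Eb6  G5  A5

A6 down a diminished third is F##6.
Eb6: a third down reaches C, and 2 semitones makes it C#6.
A diminished third down from G5 gives E#5.
A5: a third down reaches F, and 2 semitones makes it F##5.

F##6 C#6 E#5 F##5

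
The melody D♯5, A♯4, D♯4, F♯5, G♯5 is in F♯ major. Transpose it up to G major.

E5 B4 E4 G5 A5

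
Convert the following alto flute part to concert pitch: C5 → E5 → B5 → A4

The alto flute sounds a perfect fourth below written, so transpose each written note down a perfect fourth.
C5 gives G4
E5 gives B4
B5 gives F#5
A4 gives E4

G4 B4 F#5 E4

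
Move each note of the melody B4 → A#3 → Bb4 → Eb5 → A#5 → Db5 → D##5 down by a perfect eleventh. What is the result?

F#3 E#2 F3 Bb3 E#4 Ab3 A##3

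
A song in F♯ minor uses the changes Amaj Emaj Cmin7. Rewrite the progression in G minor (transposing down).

F♯ minor down to G minor is a major seventh; each chord root moves by that interval while the quality stays the same.
Amaj: root A down a major seventh → Bb, giving Bbmaj.
Emaj: root E down a major seventh → F, giving Fmaj.
Cmin7: root C down a major seventh → Db, giving Dbmin7.

Bbmaj Fmaj Dbmin7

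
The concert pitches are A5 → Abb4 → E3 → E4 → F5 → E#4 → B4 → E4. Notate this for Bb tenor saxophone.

B6 Bbb5 F#4 F#5 G6 F##5 C#6 F#5

The Bb tenor saxophone sounds a major ninth below written, so the written part must be a major ninth above concert — transpose each note up.
A5 to B6
Abb4 to Bbb5
E3 to F#4
E4 to F#5
F5 to G6
E#4 to F##5
B4 to C#6
E4 to F#5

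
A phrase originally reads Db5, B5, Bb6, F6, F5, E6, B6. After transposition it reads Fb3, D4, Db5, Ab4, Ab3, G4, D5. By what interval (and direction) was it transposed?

Take the first pair: Db5 → Fb3. D to F spans 13 letter names, so the interval is some kind of thirteenth.
Fb3 to Db5 is 21 semitones, which makes it a major thirteenth; the second version is lower, so the direction is down.
Checking another pair — B6 → D5 — gives the same interval.

down a major thirteenth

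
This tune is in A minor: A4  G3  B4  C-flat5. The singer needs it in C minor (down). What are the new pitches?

C4 Bb2 D4 Ebb4

From A down to C is a major sixth; apply that to each pitch.
A4 to C4
G3 to Bb2
B4 to D4
Cb5 to Ebb4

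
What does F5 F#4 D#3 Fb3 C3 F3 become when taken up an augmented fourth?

F5 gives B5
F#4 gives B#4
D#3 gives G##3
Fb3 gives Bb3
C3 gives F#3
F3 gives B3

B5 B#4 G##3 Bb3 F#3 B3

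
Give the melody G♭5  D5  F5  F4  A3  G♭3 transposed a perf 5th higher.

Db6 A5 C6 C5 E4 Db4

Gb5 -> Db6
D5 -> A5
F5 -> C6
F4 -> C5
A3 -> E4
Gb3 -> Db4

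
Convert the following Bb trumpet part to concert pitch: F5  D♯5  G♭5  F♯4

Eb5 C#5 Fb5 E4

Written C4 on the Bb trumpet sounds as Bb3, a major second lower; apply that shift to every note.
F5 -> Eb5
D#5 -> C#5
Gb5 -> Fb5
F#4 -> E4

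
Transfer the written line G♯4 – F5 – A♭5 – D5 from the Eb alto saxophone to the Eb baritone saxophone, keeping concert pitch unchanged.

G#5 F6 Ab6 D6

First find concert pitch: the Eb alto saxophone sounds a major sixth below written, so G♯4 F5 A♭5 D5 sounds B3 Ab4 Cb5 F4.
Then write for Eb baritone saxophone: it sounds a major thirteenth below written, so the part must be a major thirteenth above concert.
B3 → G#5
Ab4 → F6
Cb5 → Ab6
F4 → D6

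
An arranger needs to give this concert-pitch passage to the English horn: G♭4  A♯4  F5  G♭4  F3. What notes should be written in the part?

The English horn sounds a perfect fifth below written, so the written part must be a perfect fifth above concert — transpose each note up.
Gb4 to Db5
A#4 to E#5
F5 to C6
Gb4 to Db5
F3 to C4

Db5 E#5 C6 Db5 C4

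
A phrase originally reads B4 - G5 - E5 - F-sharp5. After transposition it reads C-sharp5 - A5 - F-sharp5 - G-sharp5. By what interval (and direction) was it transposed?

From B4 to C#5 is 2 letter names — a second of some quality.
B4 to C#5 is 2 semitones, which makes it a major second; the second version is higher, so the direction is up.
Checking another pair — F#5 → G#5 — gives the same interval.

up a major second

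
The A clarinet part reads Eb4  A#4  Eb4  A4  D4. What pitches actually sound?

C4 F##4 C4 F#4 B3

Written C4 on the A clarinet sounds as A3, a minor third lower; apply that shift to every note.
Eb4 -> C4
A#4 -> F##4
Eb4 -> C4
A4 -> F#4
D4 -> B3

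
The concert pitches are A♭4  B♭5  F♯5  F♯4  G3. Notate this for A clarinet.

Cb5 Db6 A5 A4 Bb3

Written C4 sounds as A3 on the A clarinet, so concert pitches are written a minor third up.
Ab4 to Cb5
Bb5 to Db6
F#5 to A5
F#4 to A4
G3 to Bb3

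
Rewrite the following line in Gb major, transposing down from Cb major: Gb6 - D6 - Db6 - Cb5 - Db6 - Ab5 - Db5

Db6 A5 Ab5 Gb4 Ab5 Eb5 Ab4

From Cb down to Gb is a perfect fourth; apply that to each pitch.
Gb6 becomes Db6
D6 becomes A5
Db6 becomes Ab5
Cb5 becomes Gb4
Db6 becomes Ab5
Ab5 becomes Eb5
Db5 becomes Ab4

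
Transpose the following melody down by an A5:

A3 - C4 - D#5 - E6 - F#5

Db3 Fb3 G4 Ab5 Bb4

A3 to Db3
C4 to Fb3
D#5 to G4
E6 to Ab5
F#5 to Bb4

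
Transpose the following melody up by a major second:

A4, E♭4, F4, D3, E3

B4 F4 G4 E3 F#3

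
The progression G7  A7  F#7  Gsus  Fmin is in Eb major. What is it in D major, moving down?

F#7 G#7 E#7 F#sus Emin

Eb major down to D major is a minor second; each chord root moves by that interval while the quality stays the same.
G7: root G down a minor second → F#, giving F#7.
A7: root A down a minor second → G#, giving G#7.
F#7: root F# down a minor second → E#, giving E#7.
Gsus: root G down a minor second → F#, giving F#sus.
Fmin: root F down a minor second → E, giving Emin.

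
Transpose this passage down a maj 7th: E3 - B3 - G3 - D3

F2 C3 Ab2 Eb2

A major seventh down from E3 gives F2.
B3 down a major seventh is C3.
G3: a seventh down reaches A, and 11 semitones makes it Ab2.
D3 down a major seventh is Eb2.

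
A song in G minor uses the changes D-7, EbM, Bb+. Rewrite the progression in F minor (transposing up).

C-7 DbM Ab+

G minor up to F minor is a minor seventh; each chord root moves by that interval while the quality stays the same.
D-7: root D up a minor seventh → C, giving C-7.
EbM: root Eb up a minor seventh → Db, giving DbM.
Bb+: root Bb up a minor seventh → Ab, giving Ab+.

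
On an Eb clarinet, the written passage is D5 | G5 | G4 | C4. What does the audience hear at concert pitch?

F5 Bb5 Bb4 Eb4

Written C4 on the Eb clarinet sounds as Eb4, a minor third higher; apply that shift to every note.
D5 gives F5
G5 gives Bb5
G4 gives Bb4
C4 gives Eb4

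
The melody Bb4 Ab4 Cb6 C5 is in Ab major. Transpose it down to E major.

F#4 E4 G5 G#4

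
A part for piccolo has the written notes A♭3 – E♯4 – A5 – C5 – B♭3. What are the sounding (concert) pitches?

The piccolo sounds a perfect octave above written, so transpose each written note up a perfect octave.
Ab3 -> Ab4
E#4 -> E#5
A5 -> A6
C5 -> C6
Bb3 -> Bb4

Ab4 E#5 A6 C6 Bb4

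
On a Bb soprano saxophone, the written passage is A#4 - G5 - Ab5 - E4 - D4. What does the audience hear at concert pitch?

The Bb soprano saxophone sounds a major second below written, so transpose each written note down a major second.
A#4 gives G#4
G5 gives F5
Ab5 gives Gb5
E4 gives D4
D4 gives C4

G#4 F5 Gb5 D4 C4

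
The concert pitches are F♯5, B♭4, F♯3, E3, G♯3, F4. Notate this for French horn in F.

C#6 F5 C#4 B3 D#4 C5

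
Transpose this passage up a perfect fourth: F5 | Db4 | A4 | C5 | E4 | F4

Bb5 Gb4 D5 F5 A4 Bb4

A perfect fourth up from F5 gives Bb5.
Db4: a fourth up reaches G, and 5 semitones makes it Gb4.
A perfect fourth up from A4 gives D5.
A perfect fourth up from C5 gives F5.
E4 up a perfect fourth is A4.
F4 up a perfect fourth is Bb4.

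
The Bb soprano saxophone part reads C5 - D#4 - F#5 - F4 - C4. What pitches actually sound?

Written C4 on the Bb soprano saxophone sounds as Bb3, a major second lower; apply that shift to every note.
C5 to Bb4
D#4 to C#4
F#5 to E5
F4 to Eb4
C4 to Bb3

Bb4 C#4 E5 Eb4 Bb3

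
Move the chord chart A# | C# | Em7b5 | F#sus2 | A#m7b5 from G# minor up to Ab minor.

G# minor up to Ab minor is a diminished second; each chord root moves by that interval while the quality stays the same.
A#: root A# up a diminished second → Bb, giving Bb.
C#: root C# up a diminished second → Db, giving Db.
Em7b5: root E up a diminished second → Fb, giving Fbm7b5.
F#sus2: root F# up a diminished second → Gb, giving Gbsus2.
A#m7b5: root A# up a diminished second → Bb, giving Bbm7b5.

Bb Db Fbm7b5 Gbsus2 Bbm7b5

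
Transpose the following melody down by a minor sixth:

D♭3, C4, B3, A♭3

F2 E3 D#3 C3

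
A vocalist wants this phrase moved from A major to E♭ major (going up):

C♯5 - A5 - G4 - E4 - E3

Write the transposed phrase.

A major to E♭ major up is a diminished fifth, so every note moves up by that interval.
C#5 → G5
A5 → Eb6
G4 → Db5
E4 → Bb4
E3 → Bb3

G5 Eb6 Db5 Bb4 Bb3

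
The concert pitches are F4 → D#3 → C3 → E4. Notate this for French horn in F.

C5 A#3 G3 B4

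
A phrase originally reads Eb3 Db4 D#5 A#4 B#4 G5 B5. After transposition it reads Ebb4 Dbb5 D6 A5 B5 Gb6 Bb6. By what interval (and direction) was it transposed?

up a diminished octave

Take the first pair: Eb3 → Ebb4. E to E spans 8 letter names, so the interval is some kind of octave.
Eb3 to Ebb4 is 11 semitones, which makes it a diminished octave; the second version is higher, so the direction is up.
Checking another pair — B5 → Bb6 — gives the same interval.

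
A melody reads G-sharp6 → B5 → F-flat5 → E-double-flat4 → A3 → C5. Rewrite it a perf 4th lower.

G#6 becomes D#6
B5 becomes F#5
Fb5 becomes Cb5
Ebb4 becomes Bbb3
A3 becomes E3
C5 becomes G4

D#6 F#5 Cb5 Bbb3 E3 G4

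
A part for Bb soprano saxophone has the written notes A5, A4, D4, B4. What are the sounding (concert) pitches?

G5 G4 C4 A4

The Bb soprano saxophone sounds a major second below written, so transpose each written note down a major second.
A5 → G5
A4 → G4
D4 → C4
B4 → A4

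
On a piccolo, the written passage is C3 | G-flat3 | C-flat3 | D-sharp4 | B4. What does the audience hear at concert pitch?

C4 Gb4 Cb4 D#5 B5

The piccolo sounds a perfect octave above written, so transpose each written note up a perfect octave.
C3 -> C4
Gb3 -> Gb4
Cb3 -> Cb4
D#4 -> D#5
B4 -> B5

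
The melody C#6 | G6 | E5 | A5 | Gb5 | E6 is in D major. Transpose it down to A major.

G#5 D6 B4 E5 Db5 B5

D major to A major down is a perfect fourth, so every note moves down by that interval.
C#6 -> G#5
G6 -> D6
E5 -> B4
A5 -> E5
Gb5 -> Db5
E6 -> B5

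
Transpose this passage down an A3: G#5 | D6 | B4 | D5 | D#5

G#5 gives Eb5
D6 gives Bbb5
B4 gives Gb4
D5 gives Bbb4
D#5 gives Bb4

Eb5 Bbb5 Gb4 Bbb4 Bb4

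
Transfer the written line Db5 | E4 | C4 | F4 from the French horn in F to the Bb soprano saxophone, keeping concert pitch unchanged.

First find concert pitch: the French horn in F sounds a perfect fifth below written, so Db5 E4 C4 F4 sounds Gb4 A3 F3 Bb3.
Then write for Bb soprano saxophone: it sounds a major second below written, so the part must be a major second above concert.
Gb4 → Ab4
A3 → B3
F3 → G3
Bb3 → C4

Ab4 B3 G3 C4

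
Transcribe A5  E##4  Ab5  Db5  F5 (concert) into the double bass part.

A6 E##5 Ab6 Db6 F6

Written C4 sounds as C3 on the double bass, so concert pitches are written a perfect octave up.
A5 → A6
E##4 → E##5
Ab5 → Ab6
Db5 → Db6
F5 → F6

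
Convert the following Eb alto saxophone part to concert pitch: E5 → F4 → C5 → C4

The Eb alto saxophone sounds a major sixth below written, so transpose each written note down a major sixth.
E5 becomes G4
F4 becomes Ab3
C5 becomes Eb4
C4 becomes Eb3

G4 Ab3 Eb4 Eb3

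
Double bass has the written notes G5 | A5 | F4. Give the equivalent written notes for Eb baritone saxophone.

First find concert pitch: the double bass sounds a perfect octave below written, so G5 A5 F4 sounds G4 A4 F3.
Then write for Eb baritone saxophone: it sounds a major thirteenth below written, so the part must be a major thirteenth above concert.
G4 → E6
A4 → F#6
F3 → D5

E6 F#6 D5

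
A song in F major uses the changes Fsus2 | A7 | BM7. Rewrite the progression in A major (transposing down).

Asus2 C#7 D#M7

F major down to A major is a minor sixth; each chord root moves by that interval while the quality stays the same.
Fsus2: root F down a minor sixth → A, giving Asus2.
A7: root A down a minor sixth → C#, giving C#7.
BM7: root B down a minor sixth → D#, giving D#M7.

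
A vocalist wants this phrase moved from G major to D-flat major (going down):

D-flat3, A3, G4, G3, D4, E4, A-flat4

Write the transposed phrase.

G major to D-flat major down is an augmented fourth, so every note moves down by that interval.
Db3 → Abb2
A3 → Eb3
G4 → Db4
G3 → Db3
D4 → Ab3
E4 → Bb3
Ab4 → Ebb4

Abb2 Eb3 Db4 Db3 Ab3 Bb3 Ebb4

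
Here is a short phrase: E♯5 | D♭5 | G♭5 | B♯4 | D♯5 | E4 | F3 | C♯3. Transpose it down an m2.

D##5 C5 F5 A##4 C##5 D#4 E3 B#2

E#5: a second down reaches D, and 1 semitone makes it D##5.
Db5: a second down reaches C, and 1 semitone makes it C5.
Gb5 down a minor second is F5.
B#4: a second down reaches A, and 1 semitone makes it A##4.
D#5 down a minor second is C##5.
E4: a second down reaches D, and 1 semitone makes it D#4.
A minor second down from F3 gives E3.
C#3: a second down reaches B, and 1 semitone makes it B#2.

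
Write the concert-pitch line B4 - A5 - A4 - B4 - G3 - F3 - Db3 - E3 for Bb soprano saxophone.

C#5 B5 B4 C#5 A3 G3 Eb3 F#3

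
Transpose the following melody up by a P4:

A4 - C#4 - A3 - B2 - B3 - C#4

D5 F#4 D4 E3 E4 F#4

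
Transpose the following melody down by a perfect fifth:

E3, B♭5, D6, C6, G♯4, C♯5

A2 Eb5 G5 F5 C#4 F#4

E3 gives A2
Bb5 gives Eb5
D6 gives G5
C6 gives F5
G#4 gives C#4
C#5 gives F#4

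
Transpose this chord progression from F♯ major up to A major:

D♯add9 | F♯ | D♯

F♯ major up to A major is a minor third; each chord root moves by that interval while the quality stays the same.
D♯add9: root D♯ up a minor third → F#, giving F#add9.
F♯: root F♯ up a minor third → A, giving A.
D♯: root D♯ up a minor third → F#, giving F#.

F#add9 A F#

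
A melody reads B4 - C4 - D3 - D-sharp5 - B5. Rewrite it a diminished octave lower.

A diminished octave down from B4 gives B#3.
C4: an octave down reaches C, and 11 semitones makes it C#3.
D3 down a diminished octave is D#2.
D#5: an octave down reaches D, and 11 semitones makes it D##4.
A diminished octave down from B5 gives B#4.

B#3 C#3 D#2 D##4 B#4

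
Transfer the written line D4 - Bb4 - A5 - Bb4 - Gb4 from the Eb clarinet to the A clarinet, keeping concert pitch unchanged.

Ab4 Fb5 Eb6 Fb5 Dbb5

First find concert pitch: the Eb clarinet sounds a minor third above written, so D4 Bb4 A5 Bb4 Gb4 sounds F4 Db5 C6 Db5 Bbb4.
Then write for A clarinet: it sounds a minor third below written, so the part must be a minor third above concert.
F4 → Ab4
Db5 → Fb5
C6 → Eb6
Db5 → Fb5
Bbb4 → Dbb5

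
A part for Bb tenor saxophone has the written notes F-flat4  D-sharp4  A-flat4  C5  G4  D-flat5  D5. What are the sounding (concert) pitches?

Ebb3 C#3 Gb3 Bb3 F3 Cb4 C4

The Bb tenor saxophone sounds a major ninth below written, so transpose each written note down a major ninth.
Fb4 -> Ebb3
D#4 -> C#3
Ab4 -> Gb3
C5 -> Bb3
G4 -> F3
Db5 -> Cb4
D5 -> C4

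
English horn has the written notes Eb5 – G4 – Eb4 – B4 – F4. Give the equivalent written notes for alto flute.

Db5 F4 Db4 A4 Eb4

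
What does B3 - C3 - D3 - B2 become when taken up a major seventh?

A#4 B3 C#4 A#3

A major seventh up from B3 gives A#4.
C3 up a major seventh is B3.
D3 up a major seventh is C#4.
B2: a seventh up reaches A, and 11 semitones makes it A#3.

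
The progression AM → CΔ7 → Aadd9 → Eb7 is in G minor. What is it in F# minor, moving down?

G minor down to F# minor is a minor second; each chord root moves by that interval while the quality stays the same.
AM: root A down a minor second → G#, giving G#M.
CΔ7: root C down a minor second → B, giving BΔ7.
Aadd9: root A down a minor second → G#, giving G#add9.
Eb7: root Eb down a minor second → D, giving D7.

G#M BΔ7 G#add9 D7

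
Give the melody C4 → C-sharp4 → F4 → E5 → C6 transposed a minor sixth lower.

E3 E#3 A3 G#4 E5

C4 becomes E3
C#4 becomes E#3
F4 becomes A3
E5 becomes G#4
C6 becomes E5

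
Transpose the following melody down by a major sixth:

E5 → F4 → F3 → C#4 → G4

E5 -> G4
F4 -> Ab3
F3 -> Ab2
C#4 -> E3
G4 -> Bb3

G4 Ab3 Ab2 E3 Bb3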